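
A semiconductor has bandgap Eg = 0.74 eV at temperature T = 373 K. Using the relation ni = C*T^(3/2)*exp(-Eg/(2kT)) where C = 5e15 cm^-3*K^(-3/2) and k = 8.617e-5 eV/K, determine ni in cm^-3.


Step 1: Compute kT = 8.617e-5 * 373 = 0.03214141 eV
Step 2: Exponent = -Eg/(2kT) = -0.74/(2*0.03214141) = -11.51163
Step 3: T^(3/2) = 373^1.5 = 7203.83
Step 4: ni = 5e15 * 7203.83 * exp(-11.51163) = 3.61e+14 cm^-3

3.61e+14


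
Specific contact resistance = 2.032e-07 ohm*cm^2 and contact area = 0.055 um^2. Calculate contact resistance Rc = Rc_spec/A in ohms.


Step 1: Convert area to cm^2: 0.055 um^2 = 5.5000e-10 cm^2
Step 2: Rc = Rc_spec / A = 2.032e-07 / 5.5000e-10
Step 3: Rc = 3.69e+02 ohms

3.69e+02


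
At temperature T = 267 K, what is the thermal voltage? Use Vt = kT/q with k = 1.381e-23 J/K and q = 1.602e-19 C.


Step 1: kT = 1.381e-23 * 267 = 3.68727e-21 J
Step 2: Vt = kT/q = 3.68727e-21 / 1.602e-19
Step 3: Vt = 0.02302 V

0.02302


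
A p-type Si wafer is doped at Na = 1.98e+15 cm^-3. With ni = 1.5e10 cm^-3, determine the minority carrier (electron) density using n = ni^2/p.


Step 1: Majority hole concentration p ≈ Na = 1.98e+15 cm^-3
Step 2: n = ni^2 / Na = (1.5e10)^2 / 1.98e+15
Step 3: n = 1.14e+05 cm^-3

1.14e+05


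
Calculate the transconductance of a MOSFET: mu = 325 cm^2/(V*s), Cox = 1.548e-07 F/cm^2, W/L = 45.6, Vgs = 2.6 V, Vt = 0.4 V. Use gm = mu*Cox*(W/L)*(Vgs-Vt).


Step 1: Vov = Vgs - Vt = 2.6 - 0.4 = 2.2 V
Step 2: gm = mu * Cox * (W/L) * Vov
Step 3: gm = 325 * 1.548e-07 * 45.6 * 2.2 = 5.05e-03 S

5.05e-03


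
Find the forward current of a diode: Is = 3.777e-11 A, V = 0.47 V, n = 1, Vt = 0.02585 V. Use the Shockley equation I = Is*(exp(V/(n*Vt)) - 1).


Step 1: V/(n*Vt) = 0.47/(1*0.02585) = 18.1818
Step 2: exp(18.1818) = 7.8751e+07
Step 3: I = 3.777e-11 * (7.8751e+07 - 1) = 2.97e-03 A

2.97e-03


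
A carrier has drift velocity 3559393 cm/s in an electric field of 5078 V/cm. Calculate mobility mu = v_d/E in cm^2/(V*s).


Step 1: mu = v_d / E
Step 2: mu = 3559393 / 5078
Step 3: mu = 700.94 cm^2/(V*s)

700.94


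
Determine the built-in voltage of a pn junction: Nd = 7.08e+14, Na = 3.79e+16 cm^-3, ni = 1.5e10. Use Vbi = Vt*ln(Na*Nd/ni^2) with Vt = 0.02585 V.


Step 1: Compute Na*Nd/ni^2 = 3.79e+16 * 7.08e+14 / (1.5e10)^2 = 1.1926e+11
Step 2: ln(1.1926e+11) = 25.5046
Step 3: Vbi = 0.02585 * 25.5046 = 0.659 V

0.659


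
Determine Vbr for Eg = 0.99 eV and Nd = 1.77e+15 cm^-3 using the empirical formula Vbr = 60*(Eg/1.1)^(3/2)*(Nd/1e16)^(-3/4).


Step 1: Eg/1.1 = 0.99/1.1 = 0.900000
Step 2: (Eg/1.1)^1.5 = 0.900000^1.5 = 0.853815
Step 3: (Nd/1e16)^(-0.75) = (0.177)^(-0.75) = 3.664545
Step 4: Vbr = 60 * 0.853815 * 3.664545 = 187.7 V

187.7


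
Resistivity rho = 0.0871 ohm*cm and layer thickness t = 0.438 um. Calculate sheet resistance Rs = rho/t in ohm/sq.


Step 1: Convert thickness to cm: t = 0.438 um = 4.3800e-05 cm
Step 2: Rs = rho / t = 0.0871 / 4.3800e-05
Step 3: Rs = 1988.6 ohm/sq

1988.6


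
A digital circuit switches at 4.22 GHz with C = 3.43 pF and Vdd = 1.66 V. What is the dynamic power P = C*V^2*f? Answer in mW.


Step 1: V^2 = 1.66^2 = 2.7556 V^2
Step 2: P = C*V^2*f = 3.43e-12 F * 2.7556 * 4.22e9 Hz
Step 3: P = 3.988620776e-02 W
Step 4: P = 39.886 mW

39.886


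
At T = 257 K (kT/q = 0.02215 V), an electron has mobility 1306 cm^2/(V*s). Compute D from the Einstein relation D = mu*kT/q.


Step 1: D = mu * (kT/q)
Step 2: D = 1306 * 0.02215
Step 3: D = 28.93 cm^2/s

28.93


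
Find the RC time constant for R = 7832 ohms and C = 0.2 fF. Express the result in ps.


Step 1: tau = R * C
Step 2: tau = 7832 * 0.2 fF = 7832 * 2.0e-16 F
Step 3: tau = 1.5664e-12 s = 1.5664 ps

1.5664


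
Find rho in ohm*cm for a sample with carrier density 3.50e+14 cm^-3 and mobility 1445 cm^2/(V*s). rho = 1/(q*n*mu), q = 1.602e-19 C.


Step 1: sigma = q * n * mu = 1.602e-19 * 3.50e+14 * 1445 = 8.10212e-02 S/cm
Step 2: rho = 1 / sigma = 1 / 8.10212e-02 = 12.34 ohm*cm

12.34


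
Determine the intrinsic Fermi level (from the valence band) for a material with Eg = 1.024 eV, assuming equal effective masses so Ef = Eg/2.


Step 1: For an intrinsic semiconductor, the Fermi level sits at midgap.
Step 2: Ef = Eg / 2 = 1.024 / 2 = 0.512 eV

0.512


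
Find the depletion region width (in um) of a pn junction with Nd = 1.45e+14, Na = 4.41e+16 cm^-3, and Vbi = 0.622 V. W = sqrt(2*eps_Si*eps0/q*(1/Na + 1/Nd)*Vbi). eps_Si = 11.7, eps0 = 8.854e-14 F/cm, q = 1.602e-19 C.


Step 1: 1/Na + 1/Nd = 1/4.41e+16 + 1/1.45e+14 = 6.91923e-15
Step 2: 2*eps*eps0/q = 2*11.7*8.854e-14/1.602e-19 = 1.293281e+07
Step 3: W^2 = 1.293281e+07 * 6.91923e-15 * 0.622 = 5.56597e-08
Step 4: W = sqrt(5.56597e-08) = 2.359e-04 cm = 2.359 um

2.359


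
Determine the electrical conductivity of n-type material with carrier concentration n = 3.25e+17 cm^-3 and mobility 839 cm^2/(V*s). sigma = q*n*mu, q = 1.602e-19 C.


Step 1: sigma = q * n * mu
Step 2: sigma = 1.602e-19 * 3.25e+17 * 839
Step 3: sigma = 4.368e+01 S/cm

4.368e+01


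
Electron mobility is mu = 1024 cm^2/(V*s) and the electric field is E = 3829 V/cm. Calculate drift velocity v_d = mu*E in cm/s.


Step 1: v_d = mu * E
Step 2: v_d = 1024 * 3829 = 3920896
Step 3: v_d = 3.92e+06 cm/s

3.92e+06


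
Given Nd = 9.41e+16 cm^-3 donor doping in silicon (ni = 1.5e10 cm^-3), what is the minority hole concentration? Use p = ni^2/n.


Step 1: Since Nd >> ni, n ≈ Nd = 9.41e+16 cm^-3
Step 2: p = ni^2 / n = (1.5e10)^2 / 9.41e+16
Step 3: p = 2.25e20 / 9.41e+16 = 2.39e+03 cm^-3

2.39e+03


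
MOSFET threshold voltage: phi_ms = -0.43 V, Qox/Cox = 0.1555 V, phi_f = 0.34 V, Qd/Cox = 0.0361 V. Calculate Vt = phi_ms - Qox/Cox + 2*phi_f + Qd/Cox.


Step 1: Vt = phi_ms - Qox/Cox + 2*phi_f + Qd/Cox
Step 2: Vt = -0.43 - 0.1555 + 2*0.34 + 0.0361
Step 3: Vt = -0.43 - 0.1555 + 0.68 + 0.0361
Step 4: Vt = 0.1306 V

0.1306


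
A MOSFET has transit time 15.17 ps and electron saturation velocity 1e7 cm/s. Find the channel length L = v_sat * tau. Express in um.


Step 1: tau in seconds = 15.17 ps * 1e-12 = 1.5170e-11 s
Step 2: L = v_sat * tau = 1e7 * 1.5170e-11 = 1.5170e-04 cm
Step 3: L in um = 1.5170e-04 * 1e4 = 1.517 um

1.517


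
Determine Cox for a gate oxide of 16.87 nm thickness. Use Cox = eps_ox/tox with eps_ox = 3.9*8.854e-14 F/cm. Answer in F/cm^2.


Step 1: eps_ox = 3.9 * 8.854e-14 = 3.45306e-13 F/cm
Step 2: tox in cm = 16.87 nm * 1e-7 = 1.6870e-06 cm
Step 3: Cox = 3.45306e-13 / 1.6870e-06 = 2.05e-07 F/cm^2

2.05e-07


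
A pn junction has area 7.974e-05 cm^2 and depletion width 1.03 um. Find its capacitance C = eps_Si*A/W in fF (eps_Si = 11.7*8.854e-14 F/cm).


Step 1: eps_Si = 11.7 * 8.854e-14 = 1.035918e-12 F/cm
Step 2: W in cm = 1.03 * 1e-4 = 1.03e-04 cm
Step 3: C = 1.035918e-12 * 7.974e-05 / 1.03e-04 = 8.019816e-13 F
Step 4: C = 801.98 fF

801.98


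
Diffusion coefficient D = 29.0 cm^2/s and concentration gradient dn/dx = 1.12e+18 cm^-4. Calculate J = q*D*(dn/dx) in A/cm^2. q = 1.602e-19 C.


Step 1: J = q * D * (dn/dx)
Step 2: J = 1.602e-19 * 29.0 * 1.12e+18
Step 3: J = 5.20e+00 A/cm^2

5.20e+00


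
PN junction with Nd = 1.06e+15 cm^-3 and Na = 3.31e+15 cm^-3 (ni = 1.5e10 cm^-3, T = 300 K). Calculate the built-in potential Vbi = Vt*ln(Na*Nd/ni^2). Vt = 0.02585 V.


Step 1: Compute Na*Nd/ni^2 = 3.31e+15 * 1.06e+15 / (1.5e10)^2 = 1.5594e+10
Step 2: ln(1.5594e+10) = 23.4702
Step 3: Vbi = 0.02585 * 23.4702 = 0.607 V

0.607


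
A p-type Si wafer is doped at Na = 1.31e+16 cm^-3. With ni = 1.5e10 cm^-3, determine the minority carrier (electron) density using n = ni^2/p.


Step 1: Majority hole concentration p ≈ Na = 1.31e+16 cm^-3
Step 2: n = ni^2 / Na = (1.5e10)^2 / 1.31e+16
Step 3: n = 1.72e+04 cm^-3

1.72e+04


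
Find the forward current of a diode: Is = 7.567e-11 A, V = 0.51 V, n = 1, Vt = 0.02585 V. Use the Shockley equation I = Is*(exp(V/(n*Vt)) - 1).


Step 1: V/(n*Vt) = 0.51/(1*0.02585) = 19.7292
Step 2: exp(19.7292) = 3.7007e+08
Step 3: I = 7.567e-11 * (3.7007e+08 - 1) = 2.80e-02 A

2.80e-02


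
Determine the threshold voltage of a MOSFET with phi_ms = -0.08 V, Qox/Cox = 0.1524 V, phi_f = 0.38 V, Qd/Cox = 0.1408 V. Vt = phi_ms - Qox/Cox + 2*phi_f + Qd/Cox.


Step 1: Vt = phi_ms - Qox/Cox + 2*phi_f + Qd/Cox
Step 2: Vt = -0.08 - 0.1524 + 2*0.38 + 0.1408
Step 3: Vt = -0.08 - 0.1524 + 0.76 + 0.1408
Step 4: Vt = 0.6684 V

0.6684


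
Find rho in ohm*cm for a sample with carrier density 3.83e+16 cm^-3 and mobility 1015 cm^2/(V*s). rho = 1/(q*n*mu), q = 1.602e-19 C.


Step 1: sigma = q * n * mu = 1.602e-19 * 3.83e+16 * 1015 = 6.22769e+00 S/cm
Step 2: rho = 1 / sigma = 1 / 6.22769e+00 = 0.1606 ohm*cm

0.1606


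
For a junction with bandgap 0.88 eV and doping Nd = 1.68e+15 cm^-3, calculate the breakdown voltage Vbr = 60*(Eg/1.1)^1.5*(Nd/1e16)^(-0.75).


Step 1: Eg/1.1 = 0.88/1.1 = 0.800000
Step 2: (Eg/1.1)^1.5 = 0.800000^1.5 = 0.715542
Step 3: (Nd/1e16)^(-0.75) = (0.168)^(-0.75) = 3.810817
Step 4: Vbr = 60 * 0.715542 * 3.810817 = 163.6 V

163.6


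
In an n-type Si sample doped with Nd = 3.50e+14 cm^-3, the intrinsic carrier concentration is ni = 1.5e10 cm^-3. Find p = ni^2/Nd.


Step 1: Since Nd >> ni, n ≈ Nd = 3.50e+14 cm^-3
Step 2: p = ni^2 / n = (1.5e10)^2 / 3.50e+14
Step 3: p = 2.25e20 / 3.50e+14 = 6.43e+05 cm^-3

6.43e+05


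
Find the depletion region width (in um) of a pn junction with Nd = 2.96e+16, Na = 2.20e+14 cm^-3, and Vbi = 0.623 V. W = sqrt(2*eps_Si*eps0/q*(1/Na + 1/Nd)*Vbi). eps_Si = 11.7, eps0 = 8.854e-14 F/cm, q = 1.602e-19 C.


Step 1: 1/Na + 1/Nd = 1/2.20e+14 + 1/2.96e+16 = 4.57924e-15
Step 2: 2*eps*eps0/q = 2*11.7*8.854e-14/1.602e-19 = 1.293281e+07
Step 3: W^2 = 1.293281e+07 * 4.57924e-15 * 0.623 = 3.68956e-08
Step 4: W = sqrt(3.68956e-08) = 1.921e-04 cm = 1.921 um

1.921


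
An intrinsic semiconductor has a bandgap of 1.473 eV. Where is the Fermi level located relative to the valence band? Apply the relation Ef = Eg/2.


Step 1: For an intrinsic semiconductor, the Fermi level sits at midgap.
Step 2: Ef = Eg / 2 = 1.473 / 2 = 0.7365 eV

0.7365


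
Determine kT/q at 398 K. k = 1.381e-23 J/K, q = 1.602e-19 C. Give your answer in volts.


Step 1: kT = 1.381e-23 * 398 = 5.49638e-21 J
Step 2: Vt = kT/q = 5.49638e-21 / 1.602e-19
Step 3: Vt = 0.03431 V

0.03431


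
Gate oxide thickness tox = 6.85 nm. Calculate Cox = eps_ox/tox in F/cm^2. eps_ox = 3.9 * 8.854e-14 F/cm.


Step 1: eps_ox = 3.9 * 8.854e-14 = 3.45306e-13 F/cm
Step 2: tox in cm = 6.85 nm * 1e-7 = 6.8500e-07 cm
Step 3: Cox = 3.45306e-13 / 6.8500e-07 = 5.04e-07 F/cm^2

5.04e-07


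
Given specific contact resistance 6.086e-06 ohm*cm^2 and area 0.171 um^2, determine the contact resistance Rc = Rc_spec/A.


Step 1: Convert area to cm^2: 0.171 um^2 = 1.7100e-09 cm^2
Step 2: Rc = Rc_spec / A = 6.086e-06 / 1.7100e-09
Step 3: Rc = 3.56e+03 ohms

3.56e+03


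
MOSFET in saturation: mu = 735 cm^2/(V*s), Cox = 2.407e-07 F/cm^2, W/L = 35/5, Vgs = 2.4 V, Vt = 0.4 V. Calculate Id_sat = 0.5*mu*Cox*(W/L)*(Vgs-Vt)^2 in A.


Step 1: Overdrive voltage Vov = Vgs - Vt = 2.4 - 0.4 = 2.0 V
Step 2: W/L = 35/5 = 7
Step 3: Id = 0.5 * 735 * 2.407e-07 * 7 * 2.0^2
Step 4: Id = 2.48e-03 A

2.48e-03


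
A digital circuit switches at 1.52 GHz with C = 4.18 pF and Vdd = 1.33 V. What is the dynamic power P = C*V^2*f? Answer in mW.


Step 1: V^2 = 1.33^2 = 1.7689 V^2
Step 2: P = C*V^2*f = 4.18e-12 F * 1.7689 * 1.52e9 Hz
Step 3: P = 1.123888304e-02 W
Step 4: P = 11.239 mW

11.239


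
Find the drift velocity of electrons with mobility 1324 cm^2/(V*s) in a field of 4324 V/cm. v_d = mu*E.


Step 1: v_d = mu * E
Step 2: v_d = 1324 * 4324 = 5724976
Step 3: v_d = 5.72e+06 cm/s

5.72e+06


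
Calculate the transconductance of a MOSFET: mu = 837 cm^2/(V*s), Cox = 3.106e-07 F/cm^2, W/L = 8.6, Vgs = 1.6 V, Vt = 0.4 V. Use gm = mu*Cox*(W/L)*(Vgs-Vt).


Step 1: Vov = Vgs - Vt = 1.6 - 0.4 = 1.2 V
Step 2: gm = mu * Cox * (W/L) * Vov
Step 3: gm = 837 * 3.106e-07 * 8.6 * 1.2 = 2.68e-03 S

2.68e-03


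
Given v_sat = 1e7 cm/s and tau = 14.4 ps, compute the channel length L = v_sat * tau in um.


Step 1: tau in seconds = 14.4 ps * 1e-12 = 1.4400e-11 s
Step 2: L = v_sat * tau = 1e7 * 1.4400e-11 = 1.4400e-04 cm
Step 3: L in um = 1.4400e-04 * 1e4 = 1.44 um

1.44


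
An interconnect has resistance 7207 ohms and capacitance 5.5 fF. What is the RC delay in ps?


Step 1: tau = R * C
Step 2: tau = 7207 * 5.5 fF = 7207 * 5.5e-15 F
Step 3: tau = 3.96385e-11 s = 39.6385 ps

39.6385


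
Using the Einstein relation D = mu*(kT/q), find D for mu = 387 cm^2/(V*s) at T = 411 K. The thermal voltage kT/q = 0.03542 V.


Step 1: D = mu * (kT/q)
Step 2: D = 387 * 0.03542
Step 3: D = 13.71 cm^2/s

13.71


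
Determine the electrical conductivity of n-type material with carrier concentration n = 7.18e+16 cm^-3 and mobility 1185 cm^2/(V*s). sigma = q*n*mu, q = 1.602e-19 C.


Step 1: sigma = q * n * mu
Step 2: sigma = 1.602e-19 * 7.18e+16 * 1185
Step 3: sigma = 1.363e+01 S/cm

1.363e+01


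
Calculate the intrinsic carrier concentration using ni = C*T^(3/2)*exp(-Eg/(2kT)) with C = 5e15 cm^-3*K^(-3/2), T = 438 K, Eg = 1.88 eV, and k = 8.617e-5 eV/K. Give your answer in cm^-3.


Step 1: Compute kT = 8.617e-5 * 438 = 0.03774246 eV
Step 2: Exponent = -Eg/(2kT) = -1.88/(2*0.03774246) = -24.90564
Step 3: T^(3/2) = 438^1.5 = 9166.66
Step 4: ni = 5e15 * 9166.66 * exp(-24.90564) = 7.00e+08 cm^-3

7.00e+08


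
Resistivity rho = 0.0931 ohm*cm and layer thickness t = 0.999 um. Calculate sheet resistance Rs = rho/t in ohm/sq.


Step 1: Convert thickness to cm: t = 0.999 um = 9.9900e-05 cm
Step 2: Rs = rho / t = 0.0931 / 9.9900e-05
Step 3: Rs = 931.9 ohm/sq

931.9


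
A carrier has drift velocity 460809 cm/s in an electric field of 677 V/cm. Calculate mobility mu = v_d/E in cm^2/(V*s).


Step 1: mu = v_d / E
Step 2: mu = 460809 / 677
Step 3: mu = 680.66 cm^2/(V*s)

680.66


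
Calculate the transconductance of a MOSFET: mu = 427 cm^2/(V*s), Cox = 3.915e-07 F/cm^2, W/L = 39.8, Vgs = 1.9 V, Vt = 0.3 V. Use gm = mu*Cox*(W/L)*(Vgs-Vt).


Step 1: Vov = Vgs - Vt = 1.9 - 0.3 = 1.6 V
Step 2: gm = mu * Cox * (W/L) * Vov
Step 3: gm = 427 * 3.915e-07 * 39.8 * 1.6 = 1.06e-02 S

1.06e-02


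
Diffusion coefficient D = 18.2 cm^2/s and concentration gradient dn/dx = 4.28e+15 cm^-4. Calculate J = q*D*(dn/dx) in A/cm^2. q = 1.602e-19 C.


Step 1: J = q * D * (dn/dx)
Step 2: J = 1.602e-19 * 18.2 * 4.28e+15
Step 3: J = 1.25e-02 A/cm^2

1.25e-02


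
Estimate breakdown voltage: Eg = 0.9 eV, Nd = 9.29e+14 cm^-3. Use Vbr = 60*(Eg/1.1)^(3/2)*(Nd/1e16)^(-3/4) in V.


Step 1: Eg/1.1 = 0.9/1.1 = 0.818182
Step 2: (Eg/1.1)^1.5 = 0.818182^1.5 = 0.740074
Step 3: (Nd/1e16)^(-0.75) = (0.0929)^(-0.75) = 5.942760
Step 4: Vbr = 60 * 0.740074 * 5.942760 = 263.9 V

263.9


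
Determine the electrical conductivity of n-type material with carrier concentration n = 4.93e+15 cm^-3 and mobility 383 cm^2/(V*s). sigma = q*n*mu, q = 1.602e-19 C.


Step 1: sigma = q * n * mu
Step 2: sigma = 1.602e-19 * 4.93e+15 * 383
Step 3: sigma = 3.025e-01 S/cm

3.025e-01


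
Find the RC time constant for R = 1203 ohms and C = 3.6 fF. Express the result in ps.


Step 1: tau = R * C
Step 2: tau = 1203 * 3.6 fF = 1203 * 3.6e-15 F
Step 3: tau = 4.3308e-12 s = 4.3308 ps

4.3308


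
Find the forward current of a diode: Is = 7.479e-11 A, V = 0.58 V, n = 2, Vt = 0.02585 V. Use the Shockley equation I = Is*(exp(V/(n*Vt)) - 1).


Step 1: V/(n*Vt) = 0.58/(2*0.02585) = 11.2186
Step 2: exp(11.2186) = 7.4503e+04
Step 3: I = 7.479e-11 * (7.4503e+04 - 1) = 5.57e-06 A

5.57e-06


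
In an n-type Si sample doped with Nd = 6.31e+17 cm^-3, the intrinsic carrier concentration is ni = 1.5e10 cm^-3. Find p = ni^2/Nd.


Step 1: Since Nd >> ni, n ≈ Nd = 6.31e+17 cm^-3
Step 2: p = ni^2 / n = (1.5e10)^2 / 6.31e+17
Step 3: p = 2.25e20 / 6.31e+17 = 3.57e+02 cm^-3

3.57e+02


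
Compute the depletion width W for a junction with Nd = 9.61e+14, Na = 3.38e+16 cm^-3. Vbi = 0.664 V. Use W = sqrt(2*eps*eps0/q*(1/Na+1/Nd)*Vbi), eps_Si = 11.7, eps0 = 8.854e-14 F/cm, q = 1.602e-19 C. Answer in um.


Step 1: 1/Na + 1/Nd = 1/3.38e+16 + 1/9.61e+14 = 1.07017e-15
Step 2: 2*eps*eps0/q = 2*11.7*8.854e-14/1.602e-19 = 1.293281e+07
Step 3: W^2 = 1.293281e+07 * 1.07017e-15 * 0.664 = 9.18996e-09
Step 4: W = sqrt(9.18996e-09) = 9.586e-05 cm = 0.9586 um

0.9586


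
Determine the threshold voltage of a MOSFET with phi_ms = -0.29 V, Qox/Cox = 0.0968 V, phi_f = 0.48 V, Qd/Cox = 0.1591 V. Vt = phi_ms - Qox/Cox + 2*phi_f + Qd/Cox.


Step 1: Vt = phi_ms - Qox/Cox + 2*phi_f + Qd/Cox
Step 2: Vt = -0.29 - 0.0968 + 2*0.48 + 0.1591
Step 3: Vt = -0.29 - 0.0968 + 0.96 + 0.1591
Step 4: Vt = 0.7323 V

0.7323


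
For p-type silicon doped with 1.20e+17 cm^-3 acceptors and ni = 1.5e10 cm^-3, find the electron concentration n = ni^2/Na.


Step 1: Majority hole concentration p ≈ Na = 1.20e+17 cm^-3
Step 2: n = ni^2 / Na = (1.5e10)^2 / 1.20e+17
Step 3: n = 1.88e+03 cm^-3

1.88e+03


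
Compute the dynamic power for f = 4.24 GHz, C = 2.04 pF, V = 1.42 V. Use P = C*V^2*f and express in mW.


Step 1: V^2 = 1.42^2 = 2.0164 V^2
Step 2: P = C*V^2*f = 2.04e-12 F * 2.0164 * 4.24e9 Hz
Step 3: P = 1.744105344e-02 W
Step 4: P = 17.441 mW

17.441


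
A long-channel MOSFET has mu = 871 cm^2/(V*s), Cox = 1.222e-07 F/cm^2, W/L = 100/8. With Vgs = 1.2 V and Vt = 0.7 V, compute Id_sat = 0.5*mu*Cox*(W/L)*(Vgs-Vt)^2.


Step 1: Overdrive voltage Vov = Vgs - Vt = 1.2 - 0.7 = 0.5 V
Step 2: W/L = 100/8 = 12.5
Step 3: Id = 0.5 * 871 * 1.222e-07 * 12.5 * 0.5^2
Step 4: Id = 1.66e-04 A

1.66e-04


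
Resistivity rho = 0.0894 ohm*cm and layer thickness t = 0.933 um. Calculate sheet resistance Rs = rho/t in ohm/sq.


Step 1: Convert thickness to cm: t = 0.933 um = 9.3300e-05 cm
Step 2: Rs = rho / t = 0.0894 / 9.3300e-05
Step 3: Rs = 958.2 ohm/sq

958.2


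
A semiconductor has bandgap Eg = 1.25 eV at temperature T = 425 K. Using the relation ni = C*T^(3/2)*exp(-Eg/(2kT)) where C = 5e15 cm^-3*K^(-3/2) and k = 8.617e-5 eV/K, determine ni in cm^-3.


Step 1: Compute kT = 8.617e-5 * 425 = 0.03662225 eV
Step 2: Exponent = -Eg/(2kT) = -1.25/(2*0.03662225) = -17.06613
Step 3: T^(3/2) = 425^1.5 = 8761.60
Step 4: ni = 5e15 * 8761.60 * exp(-17.06613) = 1.70e+12 cm^-3

1.70e+12


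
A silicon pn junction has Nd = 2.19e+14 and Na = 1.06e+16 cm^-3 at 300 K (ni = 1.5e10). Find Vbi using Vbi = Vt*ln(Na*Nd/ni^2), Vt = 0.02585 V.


Step 1: Compute Na*Nd/ni^2 = 1.06e+16 * 2.19e+14 / (1.5e10)^2 = 1.0317e+10
Step 2: ln(1.0317e+10) = 23.0571
Step 3: Vbi = 0.02585 * 23.0571 = 0.596 V

0.596


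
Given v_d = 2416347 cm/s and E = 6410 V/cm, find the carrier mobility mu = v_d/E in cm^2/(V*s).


Step 1: mu = v_d / E
Step 2: mu = 2416347 / 6410
Step 3: mu = 376.97 cm^2/(V*s)

376.97


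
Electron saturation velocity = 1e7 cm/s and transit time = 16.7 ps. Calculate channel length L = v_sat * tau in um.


Step 1: tau in seconds = 16.7 ps * 1e-12 = 1.6700e-11 s
Step 2: L = v_sat * tau = 1e7 * 1.6700e-11 = 1.6700e-04 cm
Step 3: L in um = 1.6700e-04 * 1e4 = 1.67 um

1.67


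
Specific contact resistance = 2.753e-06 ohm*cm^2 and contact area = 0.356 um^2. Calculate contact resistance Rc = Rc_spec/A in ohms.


Step 1: Convert area to cm^2: 0.356 um^2 = 3.5600e-09 cm^2
Step 2: Rc = Rc_spec / A = 2.753e-06 / 3.5600e-09
Step 3: Rc = 7.73e+02 ohms

7.73e+02


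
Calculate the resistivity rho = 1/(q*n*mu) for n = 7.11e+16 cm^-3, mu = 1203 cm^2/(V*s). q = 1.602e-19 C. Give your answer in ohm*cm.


Step 1: sigma = q * n * mu = 1.602e-19 * 7.11e+16 * 1203 = 1.37024e+01 S/cm
Step 2: rho = 1 / sigma = 1 / 1.37024e+01 = 0.07298 ohm*cm

0.07298


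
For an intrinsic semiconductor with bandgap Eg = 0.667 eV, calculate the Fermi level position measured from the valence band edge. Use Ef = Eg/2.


Step 1: For an intrinsic semiconductor, the Fermi level sits at midgap.
Step 2: Ef = Eg / 2 = 0.667 / 2 = 0.3335 eV

0.3335


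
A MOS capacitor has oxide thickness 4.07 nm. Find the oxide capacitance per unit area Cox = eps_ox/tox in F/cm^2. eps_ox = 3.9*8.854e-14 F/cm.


Step 1: eps_ox = 3.9 * 8.854e-14 = 3.45306e-13 F/cm
Step 2: tox in cm = 4.07 nm * 1e-7 = 4.0700e-07 cm
Step 3: Cox = 3.45306e-13 / 4.0700e-07 = 8.48e-07 F/cm^2

8.48e-07


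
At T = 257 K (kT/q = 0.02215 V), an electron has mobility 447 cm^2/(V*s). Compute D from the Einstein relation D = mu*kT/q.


Step 1: D = mu * (kT/q)
Step 2: D = 447 * 0.02215
Step 3: D = 9.9 cm^2/s

9.9


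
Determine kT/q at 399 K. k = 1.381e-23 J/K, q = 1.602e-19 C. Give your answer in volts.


Step 1: kT = 1.381e-23 * 399 = 5.51019e-21 J
Step 2: Vt = kT/q = 5.51019e-21 / 1.602e-19
Step 3: Vt = 0.0344 V

0.0344


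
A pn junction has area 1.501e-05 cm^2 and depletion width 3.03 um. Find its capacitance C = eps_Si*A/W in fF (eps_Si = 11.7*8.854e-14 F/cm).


Step 1: eps_Si = 11.7 * 8.854e-14 = 1.035918e-12 F/cm
Step 2: W in cm = 3.03 * 1e-4 = 3.03e-04 cm
Step 3: C = 1.035918e-12 * 1.501e-05 / 3.03e-04 = 5.131726e-14 F
Step 4: C = 51.32 fF

51.32


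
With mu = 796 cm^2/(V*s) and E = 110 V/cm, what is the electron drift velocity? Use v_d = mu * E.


Step 1: v_d = mu * E
Step 2: v_d = 796 * 110 = 87560
Step 3: v_d = 8.76e+04 cm/s

8.76e+04


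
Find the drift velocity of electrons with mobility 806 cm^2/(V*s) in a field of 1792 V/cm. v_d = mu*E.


Step 1: v_d = mu * E
Step 2: v_d = 806 * 1792 = 1444352
Step 3: v_d = 1.44e+06 cm/s

1.44e+06


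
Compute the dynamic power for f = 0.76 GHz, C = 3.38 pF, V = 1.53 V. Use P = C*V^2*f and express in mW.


Step 1: V^2 = 1.53^2 = 2.3409 V^2
Step 2: P = C*V^2*f = 3.38e-12 F * 2.3409 * 0.76e9 Hz
Step 3: P = 6.01330392e-03 W
Step 4: P = 6.013 mW

6.013


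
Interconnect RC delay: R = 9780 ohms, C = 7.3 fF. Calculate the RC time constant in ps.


Step 1: tau = R * C
Step 2: tau = 9780 * 7.3 fF = 9780 * 7.3e-15 F
Step 3: tau = 7.1394e-11 s = 71.394 ps

71.394


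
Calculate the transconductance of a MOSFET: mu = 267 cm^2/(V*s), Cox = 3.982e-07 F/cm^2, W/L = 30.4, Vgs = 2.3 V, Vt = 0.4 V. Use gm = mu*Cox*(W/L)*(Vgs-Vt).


Step 1: Vov = Vgs - Vt = 2.3 - 0.4 = 1.9 V
Step 2: gm = mu * Cox * (W/L) * Vov
Step 3: gm = 267 * 3.982e-07 * 30.4 * 1.9 = 6.14e-03 S

6.14e-03


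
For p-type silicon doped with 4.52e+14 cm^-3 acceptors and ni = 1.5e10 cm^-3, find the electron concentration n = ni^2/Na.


Step 1: Majority hole concentration p ≈ Na = 4.52e+14 cm^-3
Step 2: n = ni^2 / Na = (1.5e10)^2 / 4.52e+14
Step 3: n = 4.98e+05 cm^-3

4.98e+05


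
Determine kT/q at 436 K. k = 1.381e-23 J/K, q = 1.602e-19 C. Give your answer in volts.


Step 1: kT = 1.381e-23 * 436 = 6.02116e-21 J
Step 2: Vt = kT/q = 6.02116e-21 / 1.602e-19
Step 3: Vt = 0.03759 V

0.03759


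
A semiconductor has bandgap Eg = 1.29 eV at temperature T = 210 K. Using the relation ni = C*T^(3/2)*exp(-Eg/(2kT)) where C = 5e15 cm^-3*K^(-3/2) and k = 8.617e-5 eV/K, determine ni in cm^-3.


Step 1: Compute kT = 8.617e-5 * 210 = 0.0180957 eV
Step 2: Exponent = -Eg/(2kT) = -1.29/(2*0.0180957) = -35.64383
Step 3: T^(3/2) = 210^1.5 = 3043.19
Step 4: ni = 5e15 * 3043.19 * exp(-35.64383) = 5.04e+03 cm^-3

5.04e+03


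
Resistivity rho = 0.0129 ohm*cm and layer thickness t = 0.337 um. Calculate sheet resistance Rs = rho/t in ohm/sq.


Step 1: Convert thickness to cm: t = 0.337 um = 3.3700e-05 cm
Step 2: Rs = rho / t = 0.0129 / 3.3700e-05
Step 3: Rs = 382.8 ohm/sq

382.8


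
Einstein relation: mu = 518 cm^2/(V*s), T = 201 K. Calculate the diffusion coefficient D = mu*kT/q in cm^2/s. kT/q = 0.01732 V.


Step 1: D = mu * (kT/q)
Step 2: D = 518 * 0.01732
Step 3: D = 8.97 cm^2/s

8.97


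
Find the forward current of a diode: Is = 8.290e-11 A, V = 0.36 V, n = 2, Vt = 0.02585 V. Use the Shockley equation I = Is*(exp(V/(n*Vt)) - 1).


Step 1: V/(n*Vt) = 0.36/(2*0.02585) = 6.9632
Step 2: exp(6.9632) = 1.0570e+03
Step 3: I = 8.290e-11 * (1.0570e+03 - 1) = 8.75e-08 A

8.75e-08


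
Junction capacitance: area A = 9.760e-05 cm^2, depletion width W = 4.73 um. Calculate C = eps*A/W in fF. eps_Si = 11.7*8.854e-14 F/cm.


Step 1: eps_Si = 11.7 * 8.854e-14 = 1.035918e-12 F/cm
Step 2: W in cm = 4.73 * 1e-4 = 4.73e-04 cm
Step 3: C = 1.035918e-12 * 9.760e-05 / 4.73e-04 = 2.137539e-13 F
Step 4: C = 213.75 fF

213.75


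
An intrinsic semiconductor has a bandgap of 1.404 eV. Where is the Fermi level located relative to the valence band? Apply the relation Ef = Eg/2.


Step 1: For an intrinsic semiconductor, the Fermi level sits at midgap.
Step 2: Ef = Eg / 2 = 1.404 / 2 = 0.702 eV

0.702


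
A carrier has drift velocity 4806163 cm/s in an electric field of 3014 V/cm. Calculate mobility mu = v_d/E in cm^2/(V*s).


Step 1: mu = v_d / E
Step 2: mu = 4806163 / 3014
Step 3: mu = 1594.61 cm^2/(V*s)

1594.61


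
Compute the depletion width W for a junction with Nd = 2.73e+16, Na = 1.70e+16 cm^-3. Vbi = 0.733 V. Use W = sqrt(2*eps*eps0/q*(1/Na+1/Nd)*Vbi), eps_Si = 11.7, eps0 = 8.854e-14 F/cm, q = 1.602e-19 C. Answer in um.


Step 1: 1/Na + 1/Nd = 1/1.70e+16 + 1/2.73e+16 = 9.54536e-17
Step 2: 2*eps*eps0/q = 2*11.7*8.854e-14/1.602e-19 = 1.293281e+07
Step 3: W^2 = 1.293281e+07 * 9.54536e-17 * 0.733 = 9.04876e-10
Step 4: W = sqrt(9.04876e-10) = 3.008e-05 cm = 0.3008 um

0.3008


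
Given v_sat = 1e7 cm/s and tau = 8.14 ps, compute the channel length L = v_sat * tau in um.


Step 1: tau in seconds = 8.14 ps * 1e-12 = 8.1400e-12 s
Step 2: L = v_sat * tau = 1e7 * 8.1400e-12 = 8.1400e-05 cm
Step 3: L in um = 8.1400e-05 * 1e4 = 0.814 um

0.814


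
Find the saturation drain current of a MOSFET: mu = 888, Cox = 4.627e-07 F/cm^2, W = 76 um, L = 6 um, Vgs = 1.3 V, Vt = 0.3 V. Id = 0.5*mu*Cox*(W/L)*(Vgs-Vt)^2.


Step 1: Overdrive voltage Vov = Vgs - Vt = 1.3 - 0.3 = 1.0 V
Step 2: W/L = 76/6 = 12.6667
Step 3: Id = 0.5 * 888 * 4.627e-07 * 12.6667 * 1.0^2
Step 4: Id = 2.60e-03 A

2.60e-03


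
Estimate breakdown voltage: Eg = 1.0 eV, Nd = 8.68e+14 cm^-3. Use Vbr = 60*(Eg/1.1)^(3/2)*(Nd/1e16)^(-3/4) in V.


Step 1: Eg/1.1 = 1.0/1.1 = 0.909091
Step 2: (Eg/1.1)^1.5 = 0.909091^1.5 = 0.866784
Step 3: (Nd/1e16)^(-0.75) = (0.0868)^(-0.75) = 6.253314
Step 4: Vbr = 60 * 0.866784 * 6.253314 = 325.2 V

325.2


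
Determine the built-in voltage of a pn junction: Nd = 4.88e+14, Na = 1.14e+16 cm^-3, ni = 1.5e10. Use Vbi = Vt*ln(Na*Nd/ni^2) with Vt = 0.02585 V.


Step 1: Compute Na*Nd/ni^2 = 1.14e+16 * 4.88e+14 / (1.5e10)^2 = 2.4725e+10
Step 2: ln(2.4725e+10) = 23.9311
Step 3: Vbi = 0.02585 * 23.9311 = 0.619 V

0.619


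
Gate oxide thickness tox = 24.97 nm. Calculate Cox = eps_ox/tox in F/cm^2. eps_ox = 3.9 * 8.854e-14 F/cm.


Step 1: eps_ox = 3.9 * 8.854e-14 = 3.45306e-13 F/cm
Step 2: tox in cm = 24.97 nm * 1e-7 = 2.4970e-06 cm
Step 3: Cox = 3.45306e-13 / 2.4970e-06 = 1.38e-07 F/cm^2

1.38e-07


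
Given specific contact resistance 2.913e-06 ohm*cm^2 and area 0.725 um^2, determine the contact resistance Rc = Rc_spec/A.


Step 1: Convert area to cm^2: 0.725 um^2 = 7.2500e-09 cm^2
Step 2: Rc = Rc_spec / A = 2.913e-06 / 7.2500e-09
Step 3: Rc = 4.02e+02 ohms

4.02e+02


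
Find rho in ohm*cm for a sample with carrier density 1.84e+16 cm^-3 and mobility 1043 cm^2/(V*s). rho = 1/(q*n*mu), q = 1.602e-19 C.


Step 1: sigma = q * n * mu = 1.602e-19 * 1.84e+16 * 1043 = 3.07443e+00 S/cm
Step 2: rho = 1 / sigma = 1 / 3.07443e+00 = 0.3253 ohm*cm

0.3253


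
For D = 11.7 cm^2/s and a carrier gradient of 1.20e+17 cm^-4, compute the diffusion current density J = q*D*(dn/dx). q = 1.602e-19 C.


Step 1: J = q * D * (dn/dx)
Step 2: J = 1.602e-19 * 11.7 * 1.20e+17
Step 3: J = 2.25e-01 A/cm^2

2.25e-01


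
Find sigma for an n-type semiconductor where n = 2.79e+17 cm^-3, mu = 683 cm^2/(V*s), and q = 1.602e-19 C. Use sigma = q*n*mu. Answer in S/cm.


Step 1: sigma = q * n * mu
Step 2: sigma = 1.602e-19 * 2.79e+17 * 683
Step 3: sigma = 3.053e+01 S/cm

3.053e+01


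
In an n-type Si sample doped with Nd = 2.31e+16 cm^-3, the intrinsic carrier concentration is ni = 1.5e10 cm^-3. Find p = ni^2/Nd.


Step 1: Since Nd >> ni, n ≈ Nd = 2.31e+16 cm^-3
Step 2: p = ni^2 / n = (1.5e10)^2 / 2.31e+16
Step 3: p = 2.25e20 / 2.31e+16 = 9.74e+03 cm^-3

9.74e+03


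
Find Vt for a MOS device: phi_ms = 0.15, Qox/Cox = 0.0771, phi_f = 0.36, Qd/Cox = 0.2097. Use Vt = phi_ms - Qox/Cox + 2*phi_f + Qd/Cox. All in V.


Step 1: Vt = phi_ms - Qox/Cox + 2*phi_f + Qd/Cox
Step 2: Vt = 0.15 - 0.0771 + 2*0.36 + 0.2097
Step 3: Vt = 0.15 - 0.0771 + 0.72 + 0.2097
Step 4: Vt = 1.0026 V

1.0026


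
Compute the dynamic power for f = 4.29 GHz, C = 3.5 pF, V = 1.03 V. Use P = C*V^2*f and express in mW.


Step 1: V^2 = 1.03^2 = 1.0609 V^2
Step 2: P = C*V^2*f = 3.5e-12 F * 1.0609 * 4.29e9 Hz
Step 3: P = 1.59294135e-02 W
Step 4: P = 15.929 mW

15.929


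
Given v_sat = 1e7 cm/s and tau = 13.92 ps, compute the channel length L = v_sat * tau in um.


Step 1: tau in seconds = 13.92 ps * 1e-12 = 1.3920e-11 s
Step 2: L = v_sat * tau = 1e7 * 1.3920e-11 = 1.3920e-04 cm
Step 3: L in um = 1.3920e-04 * 1e4 = 1.392 um

1.392


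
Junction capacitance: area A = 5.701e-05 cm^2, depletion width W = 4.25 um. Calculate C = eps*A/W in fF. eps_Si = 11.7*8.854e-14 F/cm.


Step 1: eps_Si = 11.7 * 8.854e-14 = 1.035918e-12 F/cm
Step 2: W in cm = 4.25 * 1e-4 = 4.25e-04 cm
Step 3: C = 1.035918e-12 * 5.701e-05 / 4.25e-04 = 1.389593e-13 F
Step 4: C = 138.96 fF

138.96


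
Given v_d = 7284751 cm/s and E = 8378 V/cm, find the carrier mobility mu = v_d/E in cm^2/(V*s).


Step 1: mu = v_d / E
Step 2: mu = 7284751 / 8378
Step 3: mu = 869.51 cm^2/(V*s)

869.51


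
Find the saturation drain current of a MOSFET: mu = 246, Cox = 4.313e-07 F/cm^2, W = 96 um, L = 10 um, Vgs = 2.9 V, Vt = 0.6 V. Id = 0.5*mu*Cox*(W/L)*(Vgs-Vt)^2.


Step 1: Overdrive voltage Vov = Vgs - Vt = 2.9 - 0.6 = 2.3 V
Step 2: W/L = 96/10 = 9.6
Step 3: Id = 0.5 * 246 * 4.313e-07 * 9.6 * 2.3^2
Step 4: Id = 2.69e-03 A

2.69e-03


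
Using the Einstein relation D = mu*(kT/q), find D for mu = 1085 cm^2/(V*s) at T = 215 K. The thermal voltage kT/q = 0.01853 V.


Step 1: D = mu * (kT/q)
Step 2: D = 1085 * 0.01853
Step 3: D = 20.11 cm^2/s

20.11


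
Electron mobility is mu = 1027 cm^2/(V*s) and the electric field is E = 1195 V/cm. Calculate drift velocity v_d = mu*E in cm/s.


Step 1: v_d = mu * E
Step 2: v_d = 1027 * 1195 = 1227265
Step 3: v_d = 1.23e+06 cm/s

1.23e+06


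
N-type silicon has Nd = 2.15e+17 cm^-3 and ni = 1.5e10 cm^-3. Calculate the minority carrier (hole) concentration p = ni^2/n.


Step 1: Since Nd >> ni, n ≈ Nd = 2.15e+17 cm^-3
Step 2: p = ni^2 / n = (1.5e10)^2 / 2.15e+17
Step 3: p = 2.25e20 / 2.15e+17 = 1.05e+03 cm^-3

1.05e+03


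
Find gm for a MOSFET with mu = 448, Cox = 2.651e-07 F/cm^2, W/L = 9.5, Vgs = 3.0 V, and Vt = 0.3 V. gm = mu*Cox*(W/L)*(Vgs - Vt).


Step 1: Vov = Vgs - Vt = 3.0 - 0.3 = 2.7 V
Step 2: gm = mu * Cox * (W/L) * Vov
Step 3: gm = 448 * 2.651e-07 * 9.5 * 2.7 = 3.05e-03 S

3.05e-03


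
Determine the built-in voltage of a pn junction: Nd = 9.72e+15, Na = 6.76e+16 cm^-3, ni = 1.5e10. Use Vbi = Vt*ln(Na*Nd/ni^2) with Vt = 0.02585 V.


Step 1: Compute Na*Nd/ni^2 = 6.76e+16 * 9.72e+15 / (1.5e10)^2 = 2.9203e+12
Step 2: ln(2.9203e+12) = 28.7027
Step 3: Vbi = 0.02585 * 28.7027 = 0.742 V

0.742


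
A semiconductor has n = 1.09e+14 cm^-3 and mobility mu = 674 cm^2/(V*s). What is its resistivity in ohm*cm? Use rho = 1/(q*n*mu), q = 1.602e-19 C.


Step 1: sigma = q * n * mu = 1.602e-19 * 1.09e+14 * 674 = 1.17693e-02 S/cm
Step 2: rho = 1 / sigma = 1 / 1.17693e-02 = 84.97 ohm*cm

84.97


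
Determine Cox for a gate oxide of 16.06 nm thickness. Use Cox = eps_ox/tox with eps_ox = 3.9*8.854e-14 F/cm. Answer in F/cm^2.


Step 1: eps_ox = 3.9 * 8.854e-14 = 3.45306e-13 F/cm
Step 2: tox in cm = 16.06 nm * 1e-7 = 1.6060e-06 cm
Step 3: Cox = 3.45306e-13 / 1.6060e-06 = 2.15e-07 F/cm^2

2.15e-07


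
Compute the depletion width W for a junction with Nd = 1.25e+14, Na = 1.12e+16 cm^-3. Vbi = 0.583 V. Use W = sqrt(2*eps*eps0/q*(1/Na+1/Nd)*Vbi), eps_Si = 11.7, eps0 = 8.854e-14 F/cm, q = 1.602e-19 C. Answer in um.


Step 1: 1/Na + 1/Nd = 1/1.12e+16 + 1/1.25e+14 = 8.08929e-15
Step 2: 2*eps*eps0/q = 2*11.7*8.854e-14/1.602e-19 = 1.293281e+07
Step 3: W^2 = 1.293281e+07 * 8.08929e-15 * 0.583 = 6.09919e-08
Step 4: W = sqrt(6.09919e-08) = 2.470e-04 cm = 2.47 um

2.47


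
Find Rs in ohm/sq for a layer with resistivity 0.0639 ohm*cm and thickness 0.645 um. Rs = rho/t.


Step 1: Convert thickness to cm: t = 0.645 um = 6.4500e-05 cm
Step 2: Rs = rho / t = 0.0639 / 6.4500e-05
Step 3: Rs = 990.7 ohm/sq

990.7


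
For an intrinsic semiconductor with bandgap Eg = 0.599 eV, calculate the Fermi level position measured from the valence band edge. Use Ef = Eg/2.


Step 1: For an intrinsic semiconductor, the Fermi level sits at midgap.
Step 2: Ef = Eg / 2 = 0.599 / 2 = 0.2995 eV

0.2995


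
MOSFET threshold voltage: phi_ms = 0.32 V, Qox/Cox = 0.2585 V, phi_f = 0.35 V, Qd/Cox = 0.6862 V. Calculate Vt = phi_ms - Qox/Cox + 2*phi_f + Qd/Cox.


Step 1: Vt = phi_ms - Qox/Cox + 2*phi_f + Qd/Cox
Step 2: Vt = 0.32 - 0.2585 + 2*0.35 + 0.6862
Step 3: Vt = 0.32 - 0.2585 + 0.7 + 0.6862
Step 4: Vt = 1.4477 V

1.4477


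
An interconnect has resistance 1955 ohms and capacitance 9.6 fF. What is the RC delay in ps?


Step 1: tau = R * C
Step 2: tau = 1955 * 9.6 fF = 1955 * 9.6e-15 F
Step 3: tau = 1.8768e-11 s = 18.768 ps

18.768


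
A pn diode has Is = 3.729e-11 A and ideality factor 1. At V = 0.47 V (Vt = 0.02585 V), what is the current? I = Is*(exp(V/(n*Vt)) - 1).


Step 1: V/(n*Vt) = 0.47/(1*0.02585) = 18.1818
Step 2: exp(18.1818) = 7.8751e+07
Step 3: I = 3.729e-11 * (7.8751e+07 - 1) = 2.94e-03 A

2.94e-03


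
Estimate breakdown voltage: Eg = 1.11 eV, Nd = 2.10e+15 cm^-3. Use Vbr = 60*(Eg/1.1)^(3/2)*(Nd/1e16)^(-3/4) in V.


Step 1: Eg/1.1 = 1.11/1.1 = 1.009091
Step 2: (Eg/1.1)^1.5 = 1.009091^1.5 = 1.013667
Step 3: (Nd/1e16)^(-0.75) = (0.21)^(-0.75) = 3.223558
Step 4: Vbr = 60 * 1.013667 * 3.223558 = 196.1 V

196.1


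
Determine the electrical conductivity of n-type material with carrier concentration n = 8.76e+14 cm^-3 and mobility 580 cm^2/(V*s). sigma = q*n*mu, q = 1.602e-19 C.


Step 1: sigma = q * n * mu
Step 2: sigma = 1.602e-19 * 8.76e+14 * 580
Step 3: sigma = 8.139e-02 S/cm

8.139e-02


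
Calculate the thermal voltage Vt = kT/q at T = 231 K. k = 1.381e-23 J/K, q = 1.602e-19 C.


Step 1: kT = 1.381e-23 * 231 = 3.19011e-21 J
Step 2: Vt = kT/q = 3.19011e-21 / 1.602e-19
Step 3: Vt = 0.01991 V

0.01991


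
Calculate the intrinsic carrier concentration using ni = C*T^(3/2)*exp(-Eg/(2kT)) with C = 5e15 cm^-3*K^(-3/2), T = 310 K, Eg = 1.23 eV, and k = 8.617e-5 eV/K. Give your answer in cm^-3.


Step 1: Compute kT = 8.617e-5 * 310 = 0.0267127 eV
Step 2: Exponent = -Eg/(2kT) = -1.23/(2*0.0267127) = -23.02276
Step 3: T^(3/2) = 310^1.5 = 5458.11
Step 4: ni = 5e15 * 5458.11 * exp(-23.02276) = 2.74e+09 cm^-3

2.74e+09


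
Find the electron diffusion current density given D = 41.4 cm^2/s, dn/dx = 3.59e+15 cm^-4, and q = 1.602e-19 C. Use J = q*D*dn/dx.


Step 1: J = q * D * (dn/dx)
Step 2: J = 1.602e-19 * 41.4 * 3.59e+15
Step 3: J = 2.38e-02 A/cm^2

2.38e-02


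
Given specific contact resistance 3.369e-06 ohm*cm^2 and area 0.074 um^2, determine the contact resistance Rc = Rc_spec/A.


Step 1: Convert area to cm^2: 0.074 um^2 = 7.4000e-10 cm^2
Step 2: Rc = Rc_spec / A = 3.369e-06 / 7.4000e-10
Step 3: Rc = 4.55e+03 ohms

4.55e+03


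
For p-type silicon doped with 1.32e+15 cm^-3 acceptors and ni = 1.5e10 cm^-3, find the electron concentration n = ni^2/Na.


Step 1: Majority hole concentration p ≈ Na = 1.32e+15 cm^-3
Step 2: n = ni^2 / Na = (1.5e10)^2 / 1.32e+15
Step 3: n = 1.70e+05 cm^-3

1.70e+05


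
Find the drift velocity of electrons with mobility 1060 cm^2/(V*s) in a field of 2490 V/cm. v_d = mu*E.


Step 1: v_d = mu * E
Step 2: v_d = 1060 * 2490 = 2639400
Step 3: v_d = 2.64e+06 cm/s

2.64e+06


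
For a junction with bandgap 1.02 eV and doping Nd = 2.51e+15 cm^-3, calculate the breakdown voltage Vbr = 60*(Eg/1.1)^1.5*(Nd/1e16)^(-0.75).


Step 1: Eg/1.1 = 1.02/1.1 = 0.927273
Step 2: (Eg/1.1)^1.5 = 0.927273^1.5 = 0.892918
Step 3: (Nd/1e16)^(-0.75) = (0.251)^(-0.75) = 2.819971
Step 4: Vbr = 60 * 0.892918 * 2.819971 = 151.1 V

151.1


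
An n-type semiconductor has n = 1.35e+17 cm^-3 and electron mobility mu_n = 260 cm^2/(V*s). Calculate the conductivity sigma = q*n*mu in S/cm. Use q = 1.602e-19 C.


Step 1: sigma = q * n * mu
Step 2: sigma = 1.602e-19 * 1.35e+17 * 260
Step 3: sigma = 5.623e+00 S/cm

5.623e+00


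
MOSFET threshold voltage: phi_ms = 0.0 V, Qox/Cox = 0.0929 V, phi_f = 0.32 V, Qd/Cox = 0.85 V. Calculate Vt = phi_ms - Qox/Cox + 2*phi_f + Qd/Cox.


Step 1: Vt = phi_ms - Qox/Cox + 2*phi_f + Qd/Cox
Step 2: Vt = 0.0 - 0.0929 + 2*0.32 + 0.85
Step 3: Vt = 0.0 - 0.0929 + 0.64 + 0.85
Step 4: Vt = 1.3971 V

1.3971


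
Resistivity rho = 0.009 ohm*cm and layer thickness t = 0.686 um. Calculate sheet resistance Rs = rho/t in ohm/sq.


Step 1: Convert thickness to cm: t = 0.686 um = 6.8600e-05 cm
Step 2: Rs = rho / t = 0.009 / 6.8600e-05
Step 3: Rs = 131.2 ohm/sq

131.2


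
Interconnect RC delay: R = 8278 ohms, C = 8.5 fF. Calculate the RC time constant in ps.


Step 1: tau = R * C
Step 2: tau = 8278 * 8.5 fF = 8278 * 8.5e-15 F
Step 3: tau = 7.0363e-11 s = 70.363 ps

70.363


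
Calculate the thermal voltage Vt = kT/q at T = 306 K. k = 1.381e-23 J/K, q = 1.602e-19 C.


Step 1: kT = 1.381e-23 * 306 = 4.22586e-21 J
Step 2: Vt = kT/q = 4.22586e-21 / 1.602e-19
Step 3: Vt = 0.02638 V

0.02638


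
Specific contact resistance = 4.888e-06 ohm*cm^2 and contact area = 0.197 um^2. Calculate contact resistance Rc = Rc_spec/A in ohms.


Step 1: Convert area to cm^2: 0.197 um^2 = 1.9700e-09 cm^2
Step 2: Rc = Rc_spec / A = 4.888e-06 / 1.9700e-09
Step 3: Rc = 2.48e+03 ohms

2.48e+03


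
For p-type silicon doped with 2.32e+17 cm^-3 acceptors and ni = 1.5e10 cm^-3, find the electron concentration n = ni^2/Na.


Step 1: Majority hole concentration p ≈ Na = 2.32e+17 cm^-3
Step 2: n = ni^2 / Na = (1.5e10)^2 / 2.32e+17
Step 3: n = 9.70e+02 cm^-3

9.70e+02


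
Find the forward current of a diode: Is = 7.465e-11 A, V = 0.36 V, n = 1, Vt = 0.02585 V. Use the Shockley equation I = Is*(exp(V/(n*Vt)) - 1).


Step 1: V/(n*Vt) = 0.36/(1*0.02585) = 13.9265
Step 2: exp(13.9265) = 1.1174e+06
Step 3: I = 7.465e-11 * (1.1174e+06 - 1) = 8.34e-05 A

8.34e-05


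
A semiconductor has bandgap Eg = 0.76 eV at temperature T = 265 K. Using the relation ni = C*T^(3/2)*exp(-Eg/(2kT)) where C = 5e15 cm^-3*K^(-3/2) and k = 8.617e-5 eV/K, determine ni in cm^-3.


Step 1: Compute kT = 8.617e-5 * 265 = 0.02283505 eV
Step 2: Exponent = -Eg/(2kT) = -0.76/(2*0.02283505) = -16.64108
Step 3: T^(3/2) = 265^1.5 = 4313.89
Step 4: ni = 5e15 * 4313.89 * exp(-16.64108) = 1.28e+12 cm^-3

1.28e+12


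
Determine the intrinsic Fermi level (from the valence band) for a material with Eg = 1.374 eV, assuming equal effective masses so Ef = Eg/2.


Step 1: For an intrinsic semiconductor, the Fermi level sits at midgap.
Step 2: Ef = Eg / 2 = 1.374 / 2 = 0.687 eV

0.687


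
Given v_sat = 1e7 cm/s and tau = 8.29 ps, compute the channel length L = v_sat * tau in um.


Step 1: tau in seconds = 8.29 ps * 1e-12 = 8.2900e-12 s
Step 2: L = v_sat * tau = 1e7 * 8.2900e-12 = 8.2900e-05 cm
Step 3: L in um = 8.2900e-05 * 1e4 = 0.829 um

0.829


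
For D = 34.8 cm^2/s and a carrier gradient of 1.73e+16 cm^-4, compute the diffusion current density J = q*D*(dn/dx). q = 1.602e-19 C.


Step 1: J = q * D * (dn/dx)
Step 2: J = 1.602e-19 * 34.8 * 1.73e+16
Step 3: J = 9.64e-02 A/cm^2

9.64e-02
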